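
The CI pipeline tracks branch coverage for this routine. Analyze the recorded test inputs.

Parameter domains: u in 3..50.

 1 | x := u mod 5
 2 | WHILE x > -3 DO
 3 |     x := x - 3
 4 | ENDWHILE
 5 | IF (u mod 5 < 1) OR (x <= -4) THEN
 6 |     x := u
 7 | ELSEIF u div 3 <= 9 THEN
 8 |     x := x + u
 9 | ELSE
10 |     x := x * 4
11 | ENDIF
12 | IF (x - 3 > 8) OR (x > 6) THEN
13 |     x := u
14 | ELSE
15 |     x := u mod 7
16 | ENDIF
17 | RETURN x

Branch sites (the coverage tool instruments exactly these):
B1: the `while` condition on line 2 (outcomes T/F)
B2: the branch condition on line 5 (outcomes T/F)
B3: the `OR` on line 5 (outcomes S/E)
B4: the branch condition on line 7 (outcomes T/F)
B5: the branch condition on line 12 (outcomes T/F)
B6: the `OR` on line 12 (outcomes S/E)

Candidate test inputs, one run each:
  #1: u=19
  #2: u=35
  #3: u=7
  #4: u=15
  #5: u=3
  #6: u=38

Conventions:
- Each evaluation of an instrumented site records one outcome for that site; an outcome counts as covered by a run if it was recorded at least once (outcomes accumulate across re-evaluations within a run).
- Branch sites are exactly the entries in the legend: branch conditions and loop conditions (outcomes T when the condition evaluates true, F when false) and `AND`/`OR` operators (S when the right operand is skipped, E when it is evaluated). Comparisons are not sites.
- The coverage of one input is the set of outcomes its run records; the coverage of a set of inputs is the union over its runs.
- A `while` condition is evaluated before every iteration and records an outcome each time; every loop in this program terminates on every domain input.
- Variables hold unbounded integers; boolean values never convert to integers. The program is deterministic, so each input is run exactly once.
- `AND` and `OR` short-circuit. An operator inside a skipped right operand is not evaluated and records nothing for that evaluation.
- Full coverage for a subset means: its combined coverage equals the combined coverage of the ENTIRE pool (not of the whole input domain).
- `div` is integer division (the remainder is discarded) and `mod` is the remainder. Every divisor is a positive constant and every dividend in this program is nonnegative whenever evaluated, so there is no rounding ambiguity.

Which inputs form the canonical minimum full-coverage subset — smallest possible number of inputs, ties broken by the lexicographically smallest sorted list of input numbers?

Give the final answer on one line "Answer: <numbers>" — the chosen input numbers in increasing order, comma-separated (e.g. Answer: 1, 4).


test 1 (u=19) fires B1->T, B1->T, B1->T, B1->F, B3->E, B2->T, B6->S, B5->T; hits B1=T, B1=F, B2=T, B3=E, B5=T, B6=S
test 2 (u=35) fires B1->T, B1->F, B3->S, B2->T, B6->S, B5->T; hits B1=T, B1=F, B2=T, B3=S, B5=T, B6=S
test 3 (u=7) fires B1->T, B1->T, B1->F, B3->E, B2->T, B6->E, B5->T; hits B1=T, B1=F, B2=T, B3=E, B5=T, B6=E
test 4 (u=15) fires B1->T, B1->F, B3->S, B2->T, B6->S, B5->T; hits B1=T, B1=F, B2=T, B3=S, B5=T, B6=S
test 5 (u=3) fires B1->T, B1->T, B1->F, B3->E, B2->F, B4->T, B6->E, B5->F; hits B1=T, B1=F, B2=F, B3=E, B4=T, B5=F, B6=E
test 6 (u=38) fires B1->T, B1->T, B1->F, B3->E, B2->F, B4->F, B6->E, B5->F; hits B1=T, B1=F, B2=F, B3=E, B4=F, B5=F, B6=E
pool-wide coverage (12 outcomes): B1=T, B1=F, B2=T, B2=F, B3=S, B3=E, B4=T, B4=F, B5=T, B5=F, B6=S, B6=E
every size-1 subset falls short of the 12 outcomes (best: 7/12)
every size-2 subset falls short of the 12 outcomes (best: 11/12)
at size 3, {2, 5, 6} reaches all 12 outcomes; every lexicographically earlier size-3 subset fails
Answer: 2, 5, 6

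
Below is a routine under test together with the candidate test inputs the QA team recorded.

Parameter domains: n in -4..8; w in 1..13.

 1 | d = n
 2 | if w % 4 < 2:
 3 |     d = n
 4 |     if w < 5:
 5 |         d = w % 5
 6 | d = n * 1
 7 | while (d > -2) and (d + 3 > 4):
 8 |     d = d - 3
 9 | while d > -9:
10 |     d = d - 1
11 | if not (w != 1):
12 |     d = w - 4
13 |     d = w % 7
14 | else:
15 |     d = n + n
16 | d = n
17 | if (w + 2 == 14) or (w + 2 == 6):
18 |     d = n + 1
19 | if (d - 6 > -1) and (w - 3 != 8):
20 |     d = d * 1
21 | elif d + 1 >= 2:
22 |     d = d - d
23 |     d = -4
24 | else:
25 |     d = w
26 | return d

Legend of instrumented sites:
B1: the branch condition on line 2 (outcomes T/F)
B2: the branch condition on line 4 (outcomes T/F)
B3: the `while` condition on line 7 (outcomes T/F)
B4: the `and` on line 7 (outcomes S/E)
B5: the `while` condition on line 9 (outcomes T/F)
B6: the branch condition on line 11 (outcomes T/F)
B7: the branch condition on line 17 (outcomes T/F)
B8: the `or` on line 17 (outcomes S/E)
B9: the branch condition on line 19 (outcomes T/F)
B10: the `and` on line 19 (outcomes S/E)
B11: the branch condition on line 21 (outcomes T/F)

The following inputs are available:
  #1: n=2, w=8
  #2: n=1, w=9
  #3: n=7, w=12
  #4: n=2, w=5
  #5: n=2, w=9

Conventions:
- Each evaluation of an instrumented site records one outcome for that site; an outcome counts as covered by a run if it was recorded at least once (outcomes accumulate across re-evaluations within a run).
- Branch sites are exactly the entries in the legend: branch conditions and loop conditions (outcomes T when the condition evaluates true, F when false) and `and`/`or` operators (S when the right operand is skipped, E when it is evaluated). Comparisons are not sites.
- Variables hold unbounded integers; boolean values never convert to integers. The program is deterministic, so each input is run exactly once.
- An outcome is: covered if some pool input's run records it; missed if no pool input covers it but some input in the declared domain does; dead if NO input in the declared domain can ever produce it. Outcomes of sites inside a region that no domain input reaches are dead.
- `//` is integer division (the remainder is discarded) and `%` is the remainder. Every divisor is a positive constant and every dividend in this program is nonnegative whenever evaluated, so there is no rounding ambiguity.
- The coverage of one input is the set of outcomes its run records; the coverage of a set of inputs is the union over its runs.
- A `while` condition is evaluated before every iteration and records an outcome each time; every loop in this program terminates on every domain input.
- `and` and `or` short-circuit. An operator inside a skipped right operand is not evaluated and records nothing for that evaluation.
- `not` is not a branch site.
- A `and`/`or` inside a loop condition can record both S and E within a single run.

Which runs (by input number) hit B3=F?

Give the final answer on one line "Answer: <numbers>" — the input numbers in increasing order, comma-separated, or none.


input #1 (n=2, w=8): records B3=F
input #2 (n=1, w=9): records B3=F
input #3 (n=7, w=12): records B3=F
input #4 (n=2, w=5): records B3=F
input #5 (n=2, w=9): records B3=F
Answer: 1, 2, 3, 4, 5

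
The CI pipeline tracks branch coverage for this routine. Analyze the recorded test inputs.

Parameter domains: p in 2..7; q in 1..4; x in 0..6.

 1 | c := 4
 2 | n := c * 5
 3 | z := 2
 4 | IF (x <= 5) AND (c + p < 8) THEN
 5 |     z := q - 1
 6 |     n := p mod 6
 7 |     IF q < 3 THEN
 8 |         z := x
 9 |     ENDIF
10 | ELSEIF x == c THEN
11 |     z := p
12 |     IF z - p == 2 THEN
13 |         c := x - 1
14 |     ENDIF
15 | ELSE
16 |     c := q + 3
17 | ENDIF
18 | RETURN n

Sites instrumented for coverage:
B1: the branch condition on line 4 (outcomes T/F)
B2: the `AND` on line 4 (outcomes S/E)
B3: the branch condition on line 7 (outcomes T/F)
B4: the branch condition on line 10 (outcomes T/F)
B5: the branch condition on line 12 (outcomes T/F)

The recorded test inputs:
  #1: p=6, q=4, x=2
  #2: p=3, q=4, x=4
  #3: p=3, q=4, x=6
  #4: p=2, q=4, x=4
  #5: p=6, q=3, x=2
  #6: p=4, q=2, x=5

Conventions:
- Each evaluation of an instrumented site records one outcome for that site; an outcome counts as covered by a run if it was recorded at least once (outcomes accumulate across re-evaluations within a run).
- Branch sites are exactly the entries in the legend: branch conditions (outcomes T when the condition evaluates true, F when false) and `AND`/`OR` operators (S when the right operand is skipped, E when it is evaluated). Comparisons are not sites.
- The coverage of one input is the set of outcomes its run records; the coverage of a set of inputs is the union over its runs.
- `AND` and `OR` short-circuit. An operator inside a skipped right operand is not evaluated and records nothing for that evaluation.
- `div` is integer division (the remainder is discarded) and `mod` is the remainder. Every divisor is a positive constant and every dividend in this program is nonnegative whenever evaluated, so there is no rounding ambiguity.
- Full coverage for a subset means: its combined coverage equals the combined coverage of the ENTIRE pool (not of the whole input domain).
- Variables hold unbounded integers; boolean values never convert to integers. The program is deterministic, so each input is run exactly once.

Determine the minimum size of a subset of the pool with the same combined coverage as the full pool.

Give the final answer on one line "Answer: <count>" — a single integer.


input #1, p=6, q=4, x=2: events B2->E, B1->F, B4->F; outcomes B1=F, B2=E, B4=F
input #2, p=3, q=4, x=4: events B2->E, B1->T, B3->F; outcomes B1=T, B2=E, B3=F
input #3, p=3, q=4, x=6: events B2->S, B1->F, B4->F; outcomes B1=F, B2=S, B4=F
input #4, p=2, q=4, x=4: events B2->E, B1->T, B3->F; outcomes B1=T, B2=E, B3=F
input #5, p=6, q=3, x=2: events B2->E, B1->F, B4->F; outcomes B1=F, B2=E, B4=F
input #6, p=4, q=2, x=5: events B2->E, B1->F, B4->F; outcomes B1=F, B2=E, B4=F
union over all inputs: B1=T, B1=F, B2=S, B2=E, B3=F, B4=F (6 outcomes)
every size-1 subset falls short of the 6 outcomes (best: 3/6)
inputs {2, 3} (size 2) cover everything; no size-2 subset with a lexicographically smaller index list covers all 6
Answer: 2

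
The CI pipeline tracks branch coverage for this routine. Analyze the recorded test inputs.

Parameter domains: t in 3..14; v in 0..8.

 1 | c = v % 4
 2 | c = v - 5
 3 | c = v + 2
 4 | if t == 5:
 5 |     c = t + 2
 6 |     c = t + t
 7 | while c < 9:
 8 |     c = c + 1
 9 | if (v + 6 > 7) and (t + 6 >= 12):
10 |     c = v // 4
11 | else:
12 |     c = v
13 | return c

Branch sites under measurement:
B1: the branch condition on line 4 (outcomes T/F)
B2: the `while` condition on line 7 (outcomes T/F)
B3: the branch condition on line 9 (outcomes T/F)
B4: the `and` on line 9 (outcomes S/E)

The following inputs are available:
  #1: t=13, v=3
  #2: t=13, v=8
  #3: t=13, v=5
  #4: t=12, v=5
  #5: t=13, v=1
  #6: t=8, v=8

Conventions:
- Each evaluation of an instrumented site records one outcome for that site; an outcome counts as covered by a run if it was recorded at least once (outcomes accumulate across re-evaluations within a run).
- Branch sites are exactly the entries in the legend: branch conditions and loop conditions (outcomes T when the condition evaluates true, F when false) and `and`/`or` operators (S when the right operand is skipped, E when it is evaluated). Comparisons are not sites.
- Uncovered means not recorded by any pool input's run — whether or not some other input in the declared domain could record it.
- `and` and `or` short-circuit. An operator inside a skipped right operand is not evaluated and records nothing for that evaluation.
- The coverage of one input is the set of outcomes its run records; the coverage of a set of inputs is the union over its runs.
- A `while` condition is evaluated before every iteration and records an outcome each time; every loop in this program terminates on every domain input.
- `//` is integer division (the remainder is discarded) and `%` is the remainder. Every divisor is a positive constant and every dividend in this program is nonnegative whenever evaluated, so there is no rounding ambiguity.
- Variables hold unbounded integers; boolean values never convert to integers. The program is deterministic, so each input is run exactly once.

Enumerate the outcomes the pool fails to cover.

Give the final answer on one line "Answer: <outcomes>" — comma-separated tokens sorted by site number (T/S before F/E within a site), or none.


test 1 (t=13, v=3) fires B1->F, B2->T, B2->T, B2->T, B2->T, B2->F, B4->E, B3->T; hits B1=F, B2=T, B2=F, B3=T, B4=E
test 2 (t=13, v=8) fires B1->F, B2->F, B4->E, B3->T; hits B1=F, B2=F, B3=T, B4=E
test 3 (t=13, v=5) fires B1->F, B2->T, B2->T, B2->F, B4->E, B3->T; hits B1=F, B2=T, B2=F, B3=T, B4=E
test 4 (t=12, v=5) fires B1->F, B2->T, B2->T, B2->F, B4->E, B3->T; hits B1=F, B2=T, B2=F, B3=T, B4=E
test 5 (t=13, v=1) fires B1->F, B2->T, B2->T, B2->T, B2->T, B2->T, B2->T, B2->F, B4->S, B3->F; hits B1=F, B2=T, B2=F, B3=F, B4=S
test 6 (t=8, v=8) fires B1->F, B2->F, B4->E, B3->T; hits B1=F, B2=F, B3=T, B4=E
union over the pool: B1=F, B2=T, B2=F, B3=T, B3=F, B4=S, B4=E
uncovered (1 of 8): B1=T
Answer: B1=T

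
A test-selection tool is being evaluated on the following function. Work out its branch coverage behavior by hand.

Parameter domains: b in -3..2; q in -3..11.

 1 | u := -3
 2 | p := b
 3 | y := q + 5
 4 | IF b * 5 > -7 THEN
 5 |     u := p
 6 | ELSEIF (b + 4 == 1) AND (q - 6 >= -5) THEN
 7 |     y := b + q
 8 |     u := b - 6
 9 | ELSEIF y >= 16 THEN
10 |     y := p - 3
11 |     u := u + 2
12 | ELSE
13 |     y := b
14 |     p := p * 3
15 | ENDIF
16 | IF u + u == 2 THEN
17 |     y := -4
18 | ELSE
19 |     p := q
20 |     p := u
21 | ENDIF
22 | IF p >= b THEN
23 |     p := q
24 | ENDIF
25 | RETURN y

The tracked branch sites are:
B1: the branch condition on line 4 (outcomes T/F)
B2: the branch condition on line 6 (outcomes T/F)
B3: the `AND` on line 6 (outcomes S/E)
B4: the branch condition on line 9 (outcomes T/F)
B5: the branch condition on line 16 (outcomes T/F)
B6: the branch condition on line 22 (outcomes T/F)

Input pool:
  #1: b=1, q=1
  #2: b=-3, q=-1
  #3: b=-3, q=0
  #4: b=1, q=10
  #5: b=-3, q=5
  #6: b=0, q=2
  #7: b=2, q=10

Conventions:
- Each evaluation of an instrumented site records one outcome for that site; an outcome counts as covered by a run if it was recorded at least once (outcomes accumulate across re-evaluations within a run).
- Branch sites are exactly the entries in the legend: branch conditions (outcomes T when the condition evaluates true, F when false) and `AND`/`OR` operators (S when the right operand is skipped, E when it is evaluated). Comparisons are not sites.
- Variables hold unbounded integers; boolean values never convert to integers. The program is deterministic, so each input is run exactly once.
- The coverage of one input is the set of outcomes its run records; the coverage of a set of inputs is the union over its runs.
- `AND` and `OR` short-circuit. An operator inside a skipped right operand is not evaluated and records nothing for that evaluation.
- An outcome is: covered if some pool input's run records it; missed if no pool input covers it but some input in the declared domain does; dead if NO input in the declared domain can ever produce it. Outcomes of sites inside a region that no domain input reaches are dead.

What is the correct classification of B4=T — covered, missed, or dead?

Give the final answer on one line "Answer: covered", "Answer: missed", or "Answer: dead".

no pool input records B4=T
but domain input (b=-2, q=11) does record it -> reachable, so missed

Answer: missed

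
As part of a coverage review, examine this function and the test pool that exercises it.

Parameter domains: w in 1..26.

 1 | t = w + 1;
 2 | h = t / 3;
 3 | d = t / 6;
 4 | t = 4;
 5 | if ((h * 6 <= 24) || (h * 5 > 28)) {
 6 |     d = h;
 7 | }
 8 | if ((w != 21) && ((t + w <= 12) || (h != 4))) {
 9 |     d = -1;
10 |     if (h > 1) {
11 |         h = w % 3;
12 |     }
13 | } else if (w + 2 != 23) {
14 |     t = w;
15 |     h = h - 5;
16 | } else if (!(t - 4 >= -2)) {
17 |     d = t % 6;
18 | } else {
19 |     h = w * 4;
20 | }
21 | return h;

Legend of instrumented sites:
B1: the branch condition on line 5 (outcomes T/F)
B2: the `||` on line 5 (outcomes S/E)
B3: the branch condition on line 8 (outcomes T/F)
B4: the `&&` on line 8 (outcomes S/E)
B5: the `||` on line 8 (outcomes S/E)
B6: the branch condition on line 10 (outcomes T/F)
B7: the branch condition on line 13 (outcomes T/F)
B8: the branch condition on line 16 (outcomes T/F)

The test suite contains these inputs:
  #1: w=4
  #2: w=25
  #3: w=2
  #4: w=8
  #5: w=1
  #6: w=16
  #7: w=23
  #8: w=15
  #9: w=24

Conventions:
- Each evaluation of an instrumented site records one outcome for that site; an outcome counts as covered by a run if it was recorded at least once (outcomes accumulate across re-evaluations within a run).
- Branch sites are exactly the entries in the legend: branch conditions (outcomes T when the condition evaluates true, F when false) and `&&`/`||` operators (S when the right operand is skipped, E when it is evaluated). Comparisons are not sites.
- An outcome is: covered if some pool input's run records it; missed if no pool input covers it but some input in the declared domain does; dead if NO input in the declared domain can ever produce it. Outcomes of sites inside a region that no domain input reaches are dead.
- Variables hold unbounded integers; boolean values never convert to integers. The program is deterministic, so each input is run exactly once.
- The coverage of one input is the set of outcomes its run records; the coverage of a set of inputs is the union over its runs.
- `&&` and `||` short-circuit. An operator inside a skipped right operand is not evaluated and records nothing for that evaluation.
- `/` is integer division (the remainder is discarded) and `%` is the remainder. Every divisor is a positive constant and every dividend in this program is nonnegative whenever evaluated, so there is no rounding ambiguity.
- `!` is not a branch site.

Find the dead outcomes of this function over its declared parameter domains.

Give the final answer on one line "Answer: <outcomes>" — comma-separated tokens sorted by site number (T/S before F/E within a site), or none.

checking every outcome against all 26 domain inputs:
  B8=T: zero occurrences over every domain input -> dead
  reachable outcomes have witnesses, e.g. B1=T (e.g. w=1), B1=F (e.g. w=14), B2=S (e.g. w=1), B2=E (e.g. w=14)

Answer: B8=T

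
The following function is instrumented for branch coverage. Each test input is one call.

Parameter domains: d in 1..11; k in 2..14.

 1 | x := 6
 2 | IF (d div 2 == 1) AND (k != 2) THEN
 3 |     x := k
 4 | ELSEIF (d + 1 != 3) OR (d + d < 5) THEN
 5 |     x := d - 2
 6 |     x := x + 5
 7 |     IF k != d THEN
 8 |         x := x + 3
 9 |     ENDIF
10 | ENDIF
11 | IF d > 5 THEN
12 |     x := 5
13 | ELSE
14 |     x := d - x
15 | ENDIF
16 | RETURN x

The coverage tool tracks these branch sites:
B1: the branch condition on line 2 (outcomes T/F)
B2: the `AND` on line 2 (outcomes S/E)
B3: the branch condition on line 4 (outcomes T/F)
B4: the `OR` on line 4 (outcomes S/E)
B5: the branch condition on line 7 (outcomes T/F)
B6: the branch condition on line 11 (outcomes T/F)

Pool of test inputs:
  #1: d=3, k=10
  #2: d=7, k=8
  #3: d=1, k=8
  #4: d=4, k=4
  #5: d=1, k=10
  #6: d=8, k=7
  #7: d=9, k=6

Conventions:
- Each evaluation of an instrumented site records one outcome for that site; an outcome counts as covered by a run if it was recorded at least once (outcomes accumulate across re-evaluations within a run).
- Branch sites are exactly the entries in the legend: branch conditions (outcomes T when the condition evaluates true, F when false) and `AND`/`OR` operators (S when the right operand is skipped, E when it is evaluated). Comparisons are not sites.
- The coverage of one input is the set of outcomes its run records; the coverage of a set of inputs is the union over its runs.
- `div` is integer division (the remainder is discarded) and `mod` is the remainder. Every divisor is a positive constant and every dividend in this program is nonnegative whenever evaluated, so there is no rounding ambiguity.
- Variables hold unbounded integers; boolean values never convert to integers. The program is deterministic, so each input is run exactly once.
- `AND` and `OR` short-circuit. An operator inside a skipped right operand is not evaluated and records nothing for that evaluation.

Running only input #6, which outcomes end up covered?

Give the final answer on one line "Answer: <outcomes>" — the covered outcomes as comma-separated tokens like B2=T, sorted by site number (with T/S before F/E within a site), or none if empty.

Tracing the run of input #6 (d=8, k=7):
  B2->S, B1->F, B4->S, B3->T, B5->T, B6->T
distinct outcomes covered: B1=F, B2=S, B3=T, B4=S, B5=T, B6=T

Answer: B1=F, B2=S, B3=T, B4=S, B5=T, B6=T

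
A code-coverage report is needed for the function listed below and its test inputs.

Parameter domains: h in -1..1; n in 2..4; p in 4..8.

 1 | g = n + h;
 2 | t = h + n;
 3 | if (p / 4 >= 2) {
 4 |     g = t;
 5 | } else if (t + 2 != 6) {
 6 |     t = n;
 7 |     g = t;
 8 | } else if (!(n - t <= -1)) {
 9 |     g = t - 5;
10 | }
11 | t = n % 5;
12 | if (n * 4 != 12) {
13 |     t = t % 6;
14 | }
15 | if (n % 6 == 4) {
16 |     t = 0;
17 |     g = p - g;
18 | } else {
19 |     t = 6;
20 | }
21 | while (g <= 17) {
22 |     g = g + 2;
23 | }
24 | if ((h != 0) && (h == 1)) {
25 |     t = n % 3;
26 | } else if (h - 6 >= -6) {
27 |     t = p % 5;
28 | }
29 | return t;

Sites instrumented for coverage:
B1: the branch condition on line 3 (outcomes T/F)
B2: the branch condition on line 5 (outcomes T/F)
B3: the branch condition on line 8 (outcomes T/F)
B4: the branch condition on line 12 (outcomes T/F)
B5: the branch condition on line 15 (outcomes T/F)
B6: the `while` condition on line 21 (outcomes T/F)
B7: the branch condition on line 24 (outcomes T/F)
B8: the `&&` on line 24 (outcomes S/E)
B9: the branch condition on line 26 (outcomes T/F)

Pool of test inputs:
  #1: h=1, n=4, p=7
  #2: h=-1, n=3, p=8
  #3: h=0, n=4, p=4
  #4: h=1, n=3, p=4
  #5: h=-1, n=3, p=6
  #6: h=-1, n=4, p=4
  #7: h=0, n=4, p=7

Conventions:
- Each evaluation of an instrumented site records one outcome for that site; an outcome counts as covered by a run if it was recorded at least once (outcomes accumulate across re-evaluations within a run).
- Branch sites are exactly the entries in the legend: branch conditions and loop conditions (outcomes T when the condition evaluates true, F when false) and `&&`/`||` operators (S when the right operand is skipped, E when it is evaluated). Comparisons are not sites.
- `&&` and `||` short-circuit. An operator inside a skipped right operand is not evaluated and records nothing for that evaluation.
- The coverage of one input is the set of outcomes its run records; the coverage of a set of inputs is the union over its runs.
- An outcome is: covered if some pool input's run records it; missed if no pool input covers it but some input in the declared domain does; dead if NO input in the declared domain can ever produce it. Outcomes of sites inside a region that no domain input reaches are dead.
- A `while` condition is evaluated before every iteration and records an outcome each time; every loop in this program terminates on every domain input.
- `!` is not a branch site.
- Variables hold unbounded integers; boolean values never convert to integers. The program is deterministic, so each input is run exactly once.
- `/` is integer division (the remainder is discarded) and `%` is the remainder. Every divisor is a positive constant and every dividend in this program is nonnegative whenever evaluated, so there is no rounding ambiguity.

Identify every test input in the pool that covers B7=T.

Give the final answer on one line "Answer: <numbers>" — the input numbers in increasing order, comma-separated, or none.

input #1 (h=1, n=4, p=7): covers B7=T
input #2 (h=-1, n=3, p=8): misses B7=T
input #3 (h=0, n=4, p=4): misses B7=T
input #4 (h=1, n=3, p=4): covers B7=T
input #5 (h=-1, n=3, p=6): misses B7=T
input #6 (h=-1, n=4, p=4): misses B7=T
input #7 (h=0, n=4, p=7): misses B7=T

Answer: 1, 4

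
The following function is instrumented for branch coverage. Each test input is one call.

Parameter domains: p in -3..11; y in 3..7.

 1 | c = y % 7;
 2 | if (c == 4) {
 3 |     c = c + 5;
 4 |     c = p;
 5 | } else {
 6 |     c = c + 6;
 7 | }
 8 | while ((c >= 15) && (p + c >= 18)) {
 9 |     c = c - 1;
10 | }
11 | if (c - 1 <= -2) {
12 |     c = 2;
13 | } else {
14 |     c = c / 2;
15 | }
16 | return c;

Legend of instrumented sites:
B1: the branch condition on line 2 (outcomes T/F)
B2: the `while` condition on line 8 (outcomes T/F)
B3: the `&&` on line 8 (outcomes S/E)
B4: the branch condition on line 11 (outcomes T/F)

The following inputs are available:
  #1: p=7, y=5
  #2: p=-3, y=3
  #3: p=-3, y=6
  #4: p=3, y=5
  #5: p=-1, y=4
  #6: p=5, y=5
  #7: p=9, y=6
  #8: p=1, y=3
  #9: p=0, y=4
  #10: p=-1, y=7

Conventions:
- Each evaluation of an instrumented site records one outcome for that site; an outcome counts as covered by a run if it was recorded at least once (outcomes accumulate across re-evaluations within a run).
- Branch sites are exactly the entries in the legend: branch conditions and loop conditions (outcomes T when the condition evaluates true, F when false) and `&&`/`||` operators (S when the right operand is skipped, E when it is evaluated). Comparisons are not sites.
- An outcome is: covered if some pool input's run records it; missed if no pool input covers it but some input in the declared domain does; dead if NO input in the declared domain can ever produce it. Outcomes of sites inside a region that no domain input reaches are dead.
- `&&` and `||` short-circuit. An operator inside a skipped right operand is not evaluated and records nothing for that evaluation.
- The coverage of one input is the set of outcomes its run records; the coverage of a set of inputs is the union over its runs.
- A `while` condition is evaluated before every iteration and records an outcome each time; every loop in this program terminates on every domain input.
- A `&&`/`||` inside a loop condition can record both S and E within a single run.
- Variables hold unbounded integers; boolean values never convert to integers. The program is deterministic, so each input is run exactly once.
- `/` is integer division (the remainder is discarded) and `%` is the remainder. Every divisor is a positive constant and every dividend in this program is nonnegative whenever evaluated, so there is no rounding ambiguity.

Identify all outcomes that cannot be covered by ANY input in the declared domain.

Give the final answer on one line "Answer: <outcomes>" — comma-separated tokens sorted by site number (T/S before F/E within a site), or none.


sweeping the full domain (75 inputs) for each outcome:
  B2=T: no domain input ever produces it -> dead
  B3=E: no domain input ever produces it -> dead
  reachable outcomes have witnesses, e.g. B1=T (e.g. p=-3, y=4), B1=F (e.g. p=-3, y=3), B2=F (e.g. p=-3, y=3), B3=S (e.g. p=-3, y=3)
Answer: B2=T, B3=E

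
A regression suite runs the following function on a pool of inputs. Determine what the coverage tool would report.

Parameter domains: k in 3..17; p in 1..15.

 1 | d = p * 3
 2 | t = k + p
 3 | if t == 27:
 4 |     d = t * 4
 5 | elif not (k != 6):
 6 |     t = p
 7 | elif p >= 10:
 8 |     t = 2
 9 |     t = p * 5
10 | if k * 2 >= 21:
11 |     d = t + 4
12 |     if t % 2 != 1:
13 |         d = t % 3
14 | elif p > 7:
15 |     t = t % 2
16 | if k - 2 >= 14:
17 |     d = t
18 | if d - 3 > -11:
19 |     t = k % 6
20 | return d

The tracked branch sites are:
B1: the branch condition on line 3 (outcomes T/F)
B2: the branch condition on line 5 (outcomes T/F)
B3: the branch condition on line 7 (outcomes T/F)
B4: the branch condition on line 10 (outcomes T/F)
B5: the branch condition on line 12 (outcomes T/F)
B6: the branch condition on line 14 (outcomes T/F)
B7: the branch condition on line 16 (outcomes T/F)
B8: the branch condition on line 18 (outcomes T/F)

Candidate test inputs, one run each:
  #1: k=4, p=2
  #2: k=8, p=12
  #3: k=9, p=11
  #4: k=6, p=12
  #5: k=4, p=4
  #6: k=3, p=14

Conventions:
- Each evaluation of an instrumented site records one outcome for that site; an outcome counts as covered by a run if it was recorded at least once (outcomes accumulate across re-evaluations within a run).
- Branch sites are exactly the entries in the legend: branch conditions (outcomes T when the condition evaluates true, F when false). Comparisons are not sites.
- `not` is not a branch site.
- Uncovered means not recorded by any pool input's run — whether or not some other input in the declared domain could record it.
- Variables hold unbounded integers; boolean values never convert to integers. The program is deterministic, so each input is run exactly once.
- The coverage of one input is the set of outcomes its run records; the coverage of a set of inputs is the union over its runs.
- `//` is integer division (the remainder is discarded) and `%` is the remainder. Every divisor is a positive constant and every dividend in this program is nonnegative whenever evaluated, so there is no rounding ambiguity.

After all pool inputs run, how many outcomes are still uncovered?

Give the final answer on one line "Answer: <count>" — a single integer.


input #1 (k=4, p=2): events B1->F, B2->F, B3->F, B4->F, B6->F, B7->F, B8->T; covers B1=F, B2=F, B3=F, B4=F, B6=F, B7=F, B8=T
input #2 (k=8, p=12): events B1->F, B2->F, B3->T, B4->F, B6->T, B7->F, B8->T; covers B1=F, B2=F, B3=T, B4=F, B6=T, B7=F, B8=T
input #3 (k=9, p=11): events B1->F, B2->F, B3->T, B4->F, B6->T, B7->F, B8->T; covers B1=F, B2=F, B3=T, B4=F, B6=T, B7=F, B8=T
input #4 (k=6, p=12): events B1->F, B2->T, B4->F, B6->T, B7->F, B8->T; covers B1=F, B2=T, B4=F, B6=T, B7=F, B8=T
input #5 (k=4, p=4): events B1->F, B2->F, B3->F, B4->F, B6->F, B7->F, B8->T; covers B1=F, B2=F, B3=F, B4=F, B6=F, B7=F, B8=T
input #6 (k=3, p=14): events B1->F, B2->F, B3->T, B4->F, B6->T, B7->F, B8->T; covers B1=F, B2=F, B3=T, B4=F, B6=T, B7=F, B8=T
union over the pool: B1=F, B2=T, B2=F, B3=T, B3=F, B4=F, B6=T, B6=F, B7=F, B8=T
uncovered (6 of 16): B1=T, B4=T, B5=T, B5=F, B7=T, B8=F
Answer: 6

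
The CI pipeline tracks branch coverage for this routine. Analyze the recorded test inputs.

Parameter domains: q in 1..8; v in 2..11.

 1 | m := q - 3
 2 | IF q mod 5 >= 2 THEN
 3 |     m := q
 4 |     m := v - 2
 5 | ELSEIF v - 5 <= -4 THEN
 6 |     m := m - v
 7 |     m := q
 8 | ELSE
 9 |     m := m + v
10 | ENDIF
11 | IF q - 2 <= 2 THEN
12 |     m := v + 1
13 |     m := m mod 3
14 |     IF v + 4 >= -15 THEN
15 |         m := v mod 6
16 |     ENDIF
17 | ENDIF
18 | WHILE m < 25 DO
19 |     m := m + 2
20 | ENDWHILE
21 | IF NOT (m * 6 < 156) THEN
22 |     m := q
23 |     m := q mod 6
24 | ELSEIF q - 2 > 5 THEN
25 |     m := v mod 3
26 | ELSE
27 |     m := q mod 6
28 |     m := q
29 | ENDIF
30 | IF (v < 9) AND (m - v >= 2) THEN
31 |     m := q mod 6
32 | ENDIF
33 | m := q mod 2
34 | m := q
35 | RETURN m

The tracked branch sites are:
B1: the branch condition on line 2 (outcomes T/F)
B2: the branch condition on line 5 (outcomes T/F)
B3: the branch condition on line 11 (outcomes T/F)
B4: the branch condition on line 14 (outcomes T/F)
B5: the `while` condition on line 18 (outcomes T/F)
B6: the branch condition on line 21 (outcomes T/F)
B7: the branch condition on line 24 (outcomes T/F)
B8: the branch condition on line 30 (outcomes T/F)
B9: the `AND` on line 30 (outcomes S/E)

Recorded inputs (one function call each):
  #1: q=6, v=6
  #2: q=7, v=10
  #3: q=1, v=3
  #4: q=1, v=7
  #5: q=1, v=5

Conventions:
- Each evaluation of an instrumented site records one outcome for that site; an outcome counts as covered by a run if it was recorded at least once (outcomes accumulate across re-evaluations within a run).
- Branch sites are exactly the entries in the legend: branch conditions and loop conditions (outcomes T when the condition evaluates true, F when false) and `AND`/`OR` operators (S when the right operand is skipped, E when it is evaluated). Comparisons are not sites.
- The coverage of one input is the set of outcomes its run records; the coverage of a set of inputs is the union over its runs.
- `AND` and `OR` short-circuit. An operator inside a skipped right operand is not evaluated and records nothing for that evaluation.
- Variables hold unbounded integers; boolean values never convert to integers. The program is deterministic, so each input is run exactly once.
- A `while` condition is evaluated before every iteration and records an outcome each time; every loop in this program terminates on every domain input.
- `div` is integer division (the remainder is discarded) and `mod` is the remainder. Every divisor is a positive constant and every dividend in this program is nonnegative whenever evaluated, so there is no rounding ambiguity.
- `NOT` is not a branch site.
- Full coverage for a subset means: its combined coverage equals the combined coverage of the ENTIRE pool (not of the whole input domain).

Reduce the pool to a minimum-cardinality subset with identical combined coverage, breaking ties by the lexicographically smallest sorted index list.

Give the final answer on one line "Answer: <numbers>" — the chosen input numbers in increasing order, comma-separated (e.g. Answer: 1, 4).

input #1, q=6, v=6: events B1->F, B2->F, B3->F, B5->T, B5->T, B5->T, B5->T, B5->T, B5->T, B5->T, B5->T, B5->F, B6->F, B7->F, ...; outcomes B1=F, B2=F, B3=F, B5=T, B5=F, B6=F, B7=F, B8=F, B9=E
input #2, q=7, v=10: events B1->T, B3->F, B5->T, B5->T, B5->T, B5->T, B5->T, B5->T, B5->T, B5->T, B5->T, B5->F, B6->T, B9->S, ...; outcomes B1=T, B3=F, B5=T, B5=F, B6=T, B8=F, B9=S
input #3, q=1, v=3: events B1->F, B2->F, B3->T, B4->T, B5->T, B5->T, B5->T, B5->T, B5->T, B5->T, B5->T, B5->T, B5->T, B5->T, ...; outcomes B1=F, B2=F, B3=T, B4=T, B5=T, B5=F, B6=F, B7=F, B8=F, B9=E
input #4, q=1, v=7: events B1->F, B2->F, B3->T, B4->T, B5->T, B5->T, B5->T, B5->T, B5->T, B5->T, B5->T, B5->T, B5->T, B5->T, ...; outcomes B1=F, B2=F, B3=T, B4=T, B5=T, B5=F, B6=F, B7=F, B8=F, B9=E
input #5, q=1, v=5: events B1->F, B2->F, B3->T, B4->T, B5->T, B5->T, B5->T, B5->T, B5->T, B5->T, B5->T, B5->T, B5->T, B5->T, ...; outcomes B1=F, B2=F, B3=T, B4=T, B5=T, B5=F, B6=F, B7=F, B8=F, B9=E
pool-wide coverage (14 outcomes): B1=T, B1=F, B2=F, B3=T, B3=F, B4=T, B5=T, B5=F, B6=T, B6=F, B7=F, B8=F, B9=S, B9=E
size 1 is not enough: best union over all size-1 subsets is 10/14
at size 2, {2, 3} reaches all 14 outcomes; every lexicographically earlier size-2 subset fails

Answer: 2, 3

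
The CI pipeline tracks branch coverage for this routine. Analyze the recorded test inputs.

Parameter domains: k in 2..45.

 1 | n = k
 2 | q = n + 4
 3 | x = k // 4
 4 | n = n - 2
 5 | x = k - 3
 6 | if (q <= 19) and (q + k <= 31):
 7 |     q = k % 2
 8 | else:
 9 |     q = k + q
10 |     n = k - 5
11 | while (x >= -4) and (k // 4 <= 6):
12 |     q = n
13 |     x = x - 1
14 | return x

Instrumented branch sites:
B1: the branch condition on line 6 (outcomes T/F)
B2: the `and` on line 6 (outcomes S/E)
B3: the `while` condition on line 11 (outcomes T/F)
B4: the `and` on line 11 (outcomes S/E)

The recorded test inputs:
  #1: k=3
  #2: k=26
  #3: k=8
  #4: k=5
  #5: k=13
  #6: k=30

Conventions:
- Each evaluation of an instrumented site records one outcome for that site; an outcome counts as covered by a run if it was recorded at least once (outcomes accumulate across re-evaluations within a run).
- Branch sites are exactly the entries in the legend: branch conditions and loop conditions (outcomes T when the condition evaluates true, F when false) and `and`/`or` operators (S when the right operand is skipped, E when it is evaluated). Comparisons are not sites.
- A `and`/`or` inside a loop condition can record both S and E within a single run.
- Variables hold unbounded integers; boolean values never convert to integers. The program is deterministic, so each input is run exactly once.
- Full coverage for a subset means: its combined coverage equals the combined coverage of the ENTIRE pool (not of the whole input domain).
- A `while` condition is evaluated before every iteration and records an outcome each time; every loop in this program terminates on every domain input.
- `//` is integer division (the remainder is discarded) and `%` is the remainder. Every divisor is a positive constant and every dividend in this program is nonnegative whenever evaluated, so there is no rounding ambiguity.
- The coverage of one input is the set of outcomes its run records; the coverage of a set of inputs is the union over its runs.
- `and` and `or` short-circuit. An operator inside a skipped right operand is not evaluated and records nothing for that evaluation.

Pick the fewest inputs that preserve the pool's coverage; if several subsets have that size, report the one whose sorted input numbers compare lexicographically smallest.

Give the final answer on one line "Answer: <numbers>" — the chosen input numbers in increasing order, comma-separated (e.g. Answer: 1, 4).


#1 (k=3) -> B2->E, B1->T, B4->E, B3->T, B4->E, B3->T, B4->E, B3->T, B4->E, B3->T, B4->E, B3->T, B4->S, B3->F; covered: B1=T, B2=E, B3=T, B3=F, B4=S, B4=E
#2 (k=26) -> B2->S, B1->F, B4->E, B3->T, B4->E, B3->T, B4->E, B3->T, B4->E, B3->T, B4->E, B3->T, B4->E, B3->T, ...; covered: B1=F, B2=S, B3=T, B3=F, B4=S, B4=E
#3 (k=8) -> B2->E, B1->T, B4->E, B3->T, B4->E, B3->T, B4->E, B3->T, B4->E, B3->T, B4->E, B3->T, B4->E, B3->T, ...; covered: B1=T, B2=E, B3=T, B3=F, B4=S, B4=E
#4 (k=5) -> B2->E, B1->T, B4->E, B3->T, B4->E, B3->T, B4->E, B3->T, B4->E, B3->T, B4->E, B3->T, B4->E, B3->T, ...; covered: B1=T, B2=E, B3=T, B3=F, B4=S, B4=E
#5 (k=13) -> B2->E, B1->T, B4->E, B3->T, B4->E, B3->T, B4->E, B3->T, B4->E, B3->T, B4->E, B3->T, B4->E, B3->T, ...; covered: B1=T, B2=E, B3=T, B3=F, B4=S, B4=E
#6 (k=30) -> B2->S, B1->F, B4->E, B3->F; covered: B1=F, B2=S, B3=F, B4=E
pool-wide coverage (8 outcomes): B1=T, B1=F, B2=S, B2=E, B3=T, B3=F, B4=S, B4=E
size 1 is not enough: best union over all size-1 subsets is 6/8
at size 2, {1, 2} reaches all 8 outcomes; every lexicographically earlier size-2 subset fails
Answer: 1, 2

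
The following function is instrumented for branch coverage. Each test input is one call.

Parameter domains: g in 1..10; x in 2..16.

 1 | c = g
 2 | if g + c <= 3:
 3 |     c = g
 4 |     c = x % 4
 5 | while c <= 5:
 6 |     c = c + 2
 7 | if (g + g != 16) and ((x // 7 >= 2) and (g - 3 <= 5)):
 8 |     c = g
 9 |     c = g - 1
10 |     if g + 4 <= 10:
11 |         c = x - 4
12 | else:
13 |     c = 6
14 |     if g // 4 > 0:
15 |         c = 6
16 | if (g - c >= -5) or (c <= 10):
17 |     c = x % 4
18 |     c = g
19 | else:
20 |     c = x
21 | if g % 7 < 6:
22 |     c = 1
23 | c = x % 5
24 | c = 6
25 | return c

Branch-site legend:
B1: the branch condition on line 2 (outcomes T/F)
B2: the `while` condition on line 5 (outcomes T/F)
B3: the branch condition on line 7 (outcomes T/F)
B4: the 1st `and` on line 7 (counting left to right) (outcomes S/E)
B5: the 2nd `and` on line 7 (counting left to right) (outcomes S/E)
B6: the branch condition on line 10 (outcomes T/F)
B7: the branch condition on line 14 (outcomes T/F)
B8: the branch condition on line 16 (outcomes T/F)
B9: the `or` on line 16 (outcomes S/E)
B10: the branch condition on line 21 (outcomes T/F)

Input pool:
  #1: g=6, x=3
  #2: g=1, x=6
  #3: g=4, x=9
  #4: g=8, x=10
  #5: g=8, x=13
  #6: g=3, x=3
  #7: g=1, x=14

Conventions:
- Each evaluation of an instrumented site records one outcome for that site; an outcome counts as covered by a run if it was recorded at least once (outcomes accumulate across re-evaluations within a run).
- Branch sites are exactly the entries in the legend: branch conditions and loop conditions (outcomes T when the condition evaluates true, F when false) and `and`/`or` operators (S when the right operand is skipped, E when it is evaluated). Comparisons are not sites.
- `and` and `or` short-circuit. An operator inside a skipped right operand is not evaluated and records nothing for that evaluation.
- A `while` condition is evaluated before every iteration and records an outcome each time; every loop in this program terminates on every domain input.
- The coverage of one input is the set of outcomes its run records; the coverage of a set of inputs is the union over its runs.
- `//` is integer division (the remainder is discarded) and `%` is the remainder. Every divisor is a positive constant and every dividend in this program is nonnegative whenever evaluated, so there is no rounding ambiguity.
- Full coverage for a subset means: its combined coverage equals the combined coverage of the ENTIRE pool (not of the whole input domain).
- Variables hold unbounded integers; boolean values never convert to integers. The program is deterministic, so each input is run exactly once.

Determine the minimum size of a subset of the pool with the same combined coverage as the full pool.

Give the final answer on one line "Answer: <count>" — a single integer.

test 1 (g=6, x=3) fires B1->F, B2->F, B4->E, B5->S, B3->F, B7->T, B9->S, B8->T, B10->F; hits B1=F, B2=F, B3=F, B4=E, B5=S, B7=T, B8=T, B9=S, B10=F
test 2 (g=1, x=6) fires B1->T, B2->T, B2->T, B2->F, B4->E, B5->S, B3->F, B7->F, B9->S, B8->T, B10->T; hits B1=T, B2=T, B2=F, B3=F, B4=E, B5=S, B7=F, B8=T, B9=S, B10=T
test 3 (g=4, x=9) fires B1->F, B2->T, B2->F, B4->E, B5->S, B3->F, B7->T, B9->S, B8->T, B10->T; hits B1=F, B2=T, B2=F, B3=F, B4=E, B5=S, B7=T, B8=T, B9=S, B10=T
test 4 (g=8, x=10) fires B1->F, B2->F, B4->S, B3->F, B7->T, B9->S, B8->T, B10->T; hits B1=F, B2=F, B3=F, B4=S, B7=T, B8=T, B9=S, B10=T
test 5 (g=8, x=13) fires B1->F, B2->F, B4->S, B3->F, B7->T, B9->S, B8->T, B10->T; hits B1=F, B2=F, B3=F, B4=S, B7=T, B8=T, B9=S, B10=T
test 6 (g=3, x=3) fires B1->F, B2->T, B2->T, B2->F, B4->E, B5->S, B3->F, B7->F, B9->S, B8->T, B10->T; hits B1=F, B2=T, B2=F, B3=F, B4=E, B5=S, B7=F, B8=T, B9=S, B10=T
test 7 (g=1, x=14) fires B1->T, B2->T, B2->T, B2->F, B4->E, B5->E, B3->T, B6->T, B9->E, B8->T, B10->T; hits B1=T, B2=T, B2=F, B3=T, B4=E, B5=E, B6=T, B8=T, B9=E, B10=T
together the pool reaches 18 outcomes: B1=T, B1=F, B2=T, B2=F, B3=T, B3=F, B4=S, B4=E, B5=S, B5=E, B6=T, B7=T, B7=F, B8=T, B9=S, B9=E, B10=T, B10=F
size 1 is not enough: best union over all size-1 subsets is 10/18
size 2 is not enough: best union over all size-2 subsets is 16/18
size 3 is not enough: best union over all size-3 subsets is 17/18
the canonical winner is {1, 2, 4, 7}: size 4, full 18-outcome coverage, earliest index list among size-4 covers

Answer: 4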